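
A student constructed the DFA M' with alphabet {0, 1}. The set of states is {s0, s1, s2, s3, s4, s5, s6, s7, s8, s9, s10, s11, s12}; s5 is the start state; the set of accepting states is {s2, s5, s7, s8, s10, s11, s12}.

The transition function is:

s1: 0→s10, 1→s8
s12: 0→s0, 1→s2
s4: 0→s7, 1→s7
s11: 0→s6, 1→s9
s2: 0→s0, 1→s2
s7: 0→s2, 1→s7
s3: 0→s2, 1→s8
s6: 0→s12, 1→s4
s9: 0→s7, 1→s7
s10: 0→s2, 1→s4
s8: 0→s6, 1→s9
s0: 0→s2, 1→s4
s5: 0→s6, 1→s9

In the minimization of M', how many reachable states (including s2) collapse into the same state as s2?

2

States {s1,s3,s8,s10,s11} cannot be reached from the start state, so discard them.
Start with accepting vs non-accepting: {s2,s5,s7,s12} | {s0,s4,s6,s9}.
Split {s2,s5,s7,s12} by δ(·,0) → {s2,s5,s12} and {s7}.
Refine {s2,s5,s12} on symbol 1: members go to different blocks, giving {s2,s12} and {s5}.
Refine {s0,s4,s6,s9} on symbol 0: members go to different blocks, giving {s0,s6} and {s4,s9}.
The partition is now stable with 5 blocks: {s2,s12} | {s0,s6} | {s7} | {s5} | {s4,s9}.
State s2 belongs to the block {s2,s12}, which has 2 states.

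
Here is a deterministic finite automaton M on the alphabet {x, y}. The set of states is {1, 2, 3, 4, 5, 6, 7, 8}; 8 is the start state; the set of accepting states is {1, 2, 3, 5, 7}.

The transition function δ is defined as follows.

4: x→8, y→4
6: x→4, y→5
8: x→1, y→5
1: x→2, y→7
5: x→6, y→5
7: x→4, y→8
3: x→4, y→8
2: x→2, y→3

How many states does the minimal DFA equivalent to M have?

Every state is reachable, so we keep all 8.
Initial partition by acceptance: {1,2,3,5,7} | {4,6,8}.
Refine {1,2,3,5,7} on symbol x: members go to different blocks, giving {3,5,7} and {1,2}.
Split {3,5,7} by δ(·,y) → {3,7} and {5}.
Refine {4,6,8} on symbol x: members go to different blocks, giving {4,6} and {8}.
Split {4,6} by δ(·,x) → {4} and {6}.
Stable partition: {3,7} | {4} | {1,2} | {5} | {8} | {6} — 6 equivalence classes.

6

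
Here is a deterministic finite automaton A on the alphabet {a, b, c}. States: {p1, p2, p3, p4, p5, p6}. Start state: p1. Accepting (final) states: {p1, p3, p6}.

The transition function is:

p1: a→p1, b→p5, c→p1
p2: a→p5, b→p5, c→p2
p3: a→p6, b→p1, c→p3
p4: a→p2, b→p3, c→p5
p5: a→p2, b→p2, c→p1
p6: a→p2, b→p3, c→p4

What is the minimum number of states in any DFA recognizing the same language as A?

3

States {p3,p4,p6} cannot be reached from the start state, so discard them.
Start with accepting vs non-accepting: {p1} | {p2,p5}.
Refine {p2,p5} on symbol c: members go to different blocks, giving {p2} and {p5}.
The partition is now stable with 3 blocks: {p1} | {p2} | {p5}.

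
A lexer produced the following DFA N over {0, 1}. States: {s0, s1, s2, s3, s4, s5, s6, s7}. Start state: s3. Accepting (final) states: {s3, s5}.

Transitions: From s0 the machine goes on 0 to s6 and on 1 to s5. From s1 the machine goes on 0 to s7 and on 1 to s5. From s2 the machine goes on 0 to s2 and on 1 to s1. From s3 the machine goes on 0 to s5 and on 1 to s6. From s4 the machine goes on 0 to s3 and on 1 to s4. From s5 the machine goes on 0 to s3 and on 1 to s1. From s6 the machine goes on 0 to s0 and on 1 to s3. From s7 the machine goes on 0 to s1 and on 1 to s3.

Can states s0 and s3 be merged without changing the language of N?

First remove the unreachable states {s2,s4}; 6 states remain.
Initial partition by acceptance: {s3,s5} | {s0,s1,s6,s7}.
Stable partition: {s3,s5} | {s0,s1,s6,s7} — 2 equivalence classes.
s0 and s3 end up in different blocks, so they are distinguishable. For instance, the string 'ε' is accepted from only s3.

No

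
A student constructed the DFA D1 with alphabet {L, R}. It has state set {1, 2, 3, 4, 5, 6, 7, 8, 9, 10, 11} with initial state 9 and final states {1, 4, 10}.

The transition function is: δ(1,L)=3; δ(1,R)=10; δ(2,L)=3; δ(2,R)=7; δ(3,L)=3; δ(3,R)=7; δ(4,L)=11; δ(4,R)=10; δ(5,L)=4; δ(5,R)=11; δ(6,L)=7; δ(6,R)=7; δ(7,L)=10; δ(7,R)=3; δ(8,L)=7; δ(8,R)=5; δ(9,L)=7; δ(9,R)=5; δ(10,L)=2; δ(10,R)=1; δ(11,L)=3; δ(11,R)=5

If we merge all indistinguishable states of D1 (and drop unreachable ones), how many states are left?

4

Reachable states from the start: {1,2,3,4,5,7,9,10,11}. Unreachable: {6,8} — drop them.
P0 = {1,4,10} | {2,3,5,7,9,11}.
On input L, block {2,3,5,7,9,11} splits into {2,3,9,11} and {5,7}.
Split {2,3,9,11} by δ(·,L) → {2,3,11} and {9}.
Stable partition: {1,4,10} | {2,3,11} | {5,7} | {9} — 4 equivalence classes.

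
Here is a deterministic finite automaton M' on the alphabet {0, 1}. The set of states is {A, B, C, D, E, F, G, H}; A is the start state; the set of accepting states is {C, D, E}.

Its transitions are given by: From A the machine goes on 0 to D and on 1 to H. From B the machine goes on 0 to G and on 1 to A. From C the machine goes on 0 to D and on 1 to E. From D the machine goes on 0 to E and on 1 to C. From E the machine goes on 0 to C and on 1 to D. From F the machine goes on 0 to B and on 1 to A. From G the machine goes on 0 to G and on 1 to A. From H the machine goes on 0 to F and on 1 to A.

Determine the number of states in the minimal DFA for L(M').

3

All states are reachable from the start state.
P0 = {C,D,E} | {A,B,F,G,H}.
Split {A,B,F,G,H} by δ(·,0) → {B,F,G,H} and {A}.
Stable partition: {C,D,E} | {B,F,G,H} | {A} — 3 equivalence classes.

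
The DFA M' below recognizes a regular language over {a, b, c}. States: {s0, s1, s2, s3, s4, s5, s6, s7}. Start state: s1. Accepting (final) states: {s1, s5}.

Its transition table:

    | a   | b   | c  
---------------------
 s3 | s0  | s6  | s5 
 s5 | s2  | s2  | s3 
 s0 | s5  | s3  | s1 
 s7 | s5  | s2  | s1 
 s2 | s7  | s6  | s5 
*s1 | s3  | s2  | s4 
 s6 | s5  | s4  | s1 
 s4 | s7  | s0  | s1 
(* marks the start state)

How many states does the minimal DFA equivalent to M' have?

3

P0 = {s1,s5} | {s0,s2,s3,s4,s6,s7}.
On input a, block {s0,s2,s3,s4,s6,s7} splits into {s0,s6,s7} and {s2,s3,s4}.
No further refinement is possible. Final partition (3 blocks): {s1,s5} | {s0,s6,s7} | {s2,s3,s4}.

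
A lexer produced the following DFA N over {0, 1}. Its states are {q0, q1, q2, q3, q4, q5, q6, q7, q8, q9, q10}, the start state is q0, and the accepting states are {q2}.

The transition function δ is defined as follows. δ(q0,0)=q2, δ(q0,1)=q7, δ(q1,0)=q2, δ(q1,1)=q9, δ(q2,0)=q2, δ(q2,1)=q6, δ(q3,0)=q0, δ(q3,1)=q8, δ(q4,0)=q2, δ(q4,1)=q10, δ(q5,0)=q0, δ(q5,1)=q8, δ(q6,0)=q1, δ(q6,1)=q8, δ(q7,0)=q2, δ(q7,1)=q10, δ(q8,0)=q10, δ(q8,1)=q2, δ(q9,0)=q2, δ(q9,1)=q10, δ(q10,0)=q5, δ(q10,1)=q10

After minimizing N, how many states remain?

6

First remove the unreachable states {q3,q4}; 9 states remain.
Start with accepting vs non-accepting: {q2} | {q0,q1,q5,q6,q7,q8,q9,q10}.
Split {q0,q1,q5,q6,q7,q8,q9,q10} by δ(·,0) → {q0,q1,q7,q9} and {q5,q6,q8,q10}.
Refine {q0,q1,q7,q9} on symbol 1: members go to different blocks, giving {q0,q1} and {q7,q9}.
Refine {q5,q6,q8,q10} on symbol 0: members go to different blocks, giving {q5,q6} and {q8,q10}.
Refine {q8,q10} on symbol 0: members go to different blocks, giving {q8} and {q10}.
Stable partition: {q2} | {q0,q1} | {q5,q6} | {q7,q9} | {q8} | {q10} — 6 equivalence classes.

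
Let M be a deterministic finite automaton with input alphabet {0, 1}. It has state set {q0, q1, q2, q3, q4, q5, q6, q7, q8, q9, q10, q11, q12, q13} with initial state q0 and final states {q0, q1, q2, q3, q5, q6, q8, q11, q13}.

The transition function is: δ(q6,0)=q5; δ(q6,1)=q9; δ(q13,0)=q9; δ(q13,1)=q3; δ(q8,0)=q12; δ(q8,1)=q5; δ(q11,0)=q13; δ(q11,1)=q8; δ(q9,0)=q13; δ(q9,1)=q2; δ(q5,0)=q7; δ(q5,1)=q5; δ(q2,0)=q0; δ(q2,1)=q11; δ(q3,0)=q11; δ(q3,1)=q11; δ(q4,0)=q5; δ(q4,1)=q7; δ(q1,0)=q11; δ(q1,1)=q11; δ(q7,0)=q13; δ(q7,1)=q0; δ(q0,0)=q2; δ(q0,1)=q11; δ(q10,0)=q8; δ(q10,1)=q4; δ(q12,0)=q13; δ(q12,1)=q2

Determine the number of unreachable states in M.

4

No path from q0 leads to q1, q4, q6, q10; the other 10 states are all reachable.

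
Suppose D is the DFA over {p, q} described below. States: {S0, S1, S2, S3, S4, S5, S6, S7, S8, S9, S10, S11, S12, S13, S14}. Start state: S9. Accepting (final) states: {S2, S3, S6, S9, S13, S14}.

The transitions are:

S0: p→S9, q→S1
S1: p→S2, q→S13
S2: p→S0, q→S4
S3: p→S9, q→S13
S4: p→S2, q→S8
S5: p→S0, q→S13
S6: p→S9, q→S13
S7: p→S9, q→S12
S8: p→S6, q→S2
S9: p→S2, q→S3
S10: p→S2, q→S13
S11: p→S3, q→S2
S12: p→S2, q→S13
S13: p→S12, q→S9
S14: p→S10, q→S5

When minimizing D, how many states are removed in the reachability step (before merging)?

BFS from S9 reaches {S0, S1, S2, S3, S4, S6, S8, S9, S12, S13}; the 5 state(s) S5, S7, S10, S11, S14 are never visited.

5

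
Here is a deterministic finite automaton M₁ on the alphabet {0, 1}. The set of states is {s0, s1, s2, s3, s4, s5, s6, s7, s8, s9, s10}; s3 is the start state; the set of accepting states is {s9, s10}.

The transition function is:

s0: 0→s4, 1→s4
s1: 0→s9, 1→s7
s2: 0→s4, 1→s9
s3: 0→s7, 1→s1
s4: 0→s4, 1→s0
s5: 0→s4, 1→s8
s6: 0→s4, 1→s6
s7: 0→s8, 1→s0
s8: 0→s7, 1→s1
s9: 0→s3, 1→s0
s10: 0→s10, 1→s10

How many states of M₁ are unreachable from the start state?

Starting at s3 and following transitions, the reachable set is {s0, s1, s3, s4, s7, s8, s9}. That leaves s2, s5, s6, s10 unreachable — 4 in total.

4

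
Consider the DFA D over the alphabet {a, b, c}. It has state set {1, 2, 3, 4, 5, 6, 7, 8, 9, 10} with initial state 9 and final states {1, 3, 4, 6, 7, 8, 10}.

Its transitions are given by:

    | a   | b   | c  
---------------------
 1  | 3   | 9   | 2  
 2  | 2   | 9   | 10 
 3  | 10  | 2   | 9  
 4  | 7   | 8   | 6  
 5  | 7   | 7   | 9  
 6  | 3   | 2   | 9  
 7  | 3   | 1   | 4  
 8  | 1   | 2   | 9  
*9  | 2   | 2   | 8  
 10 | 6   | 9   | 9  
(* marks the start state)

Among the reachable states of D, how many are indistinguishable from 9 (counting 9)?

2

Reachable states from the start: {1,2,3,6,8,9,10}. Unreachable: {4,5,7} — drop them.
P0 = {1,3,6,8,10} | {2,9}.
Stable partition: {1,3,6,8,10} | {2,9} — 2 equivalence classes.
The equivalence class containing 9 is {2,9}, of size 2.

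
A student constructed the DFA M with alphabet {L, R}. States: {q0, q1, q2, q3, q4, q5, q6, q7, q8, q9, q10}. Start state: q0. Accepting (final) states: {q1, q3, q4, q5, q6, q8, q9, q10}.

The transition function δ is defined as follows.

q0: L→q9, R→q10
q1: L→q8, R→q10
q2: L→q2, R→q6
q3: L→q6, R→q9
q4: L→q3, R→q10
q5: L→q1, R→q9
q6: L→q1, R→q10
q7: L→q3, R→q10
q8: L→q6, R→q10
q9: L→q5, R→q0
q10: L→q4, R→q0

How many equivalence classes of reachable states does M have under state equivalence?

First remove the unreachable states {q2,q7}; 9 states remain.
Start with accepting vs non-accepting: {q1,q3,q4,q5,q6,q8,q9,q10} | {q0}.
Split {q1,q3,q4,q5,q6,q8,q9,q10} by δ(·,R) → {q1,q3,q4,q5,q6,q8} and {q9,q10}.
No further refinement is possible. Final partition (3 blocks): {q1,q3,q4,q5,q6,q8} | {q0} | {q9,q10}.

3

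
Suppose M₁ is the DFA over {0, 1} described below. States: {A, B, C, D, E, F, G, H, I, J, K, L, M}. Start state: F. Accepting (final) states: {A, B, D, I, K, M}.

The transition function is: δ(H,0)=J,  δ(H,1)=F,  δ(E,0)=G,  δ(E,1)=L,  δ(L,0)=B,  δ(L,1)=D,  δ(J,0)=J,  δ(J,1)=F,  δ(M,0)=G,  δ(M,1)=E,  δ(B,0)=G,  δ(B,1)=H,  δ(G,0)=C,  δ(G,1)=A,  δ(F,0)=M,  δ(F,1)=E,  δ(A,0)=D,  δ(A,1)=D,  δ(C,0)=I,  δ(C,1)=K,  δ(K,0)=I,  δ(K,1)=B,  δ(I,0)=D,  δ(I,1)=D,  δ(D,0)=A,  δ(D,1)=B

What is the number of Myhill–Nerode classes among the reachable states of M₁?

10

All states are reachable from the start state.
P0 = {A,B,D,I,K,M} | {C,E,F,G,H,J,L}.
Split {A,B,D,I,K,M} by δ(·,0) → {A,D,I,K} and {B,M}.
Split {A,D,I,K} by δ(·,1) → {A,I} and {D,K}.
On input 0, block {C,E,F,G,H,J,L} splits into {E,G,H,J} and {F,L} and {C}.
On input 0, block {E,G,H,J} splits into {E,H,J} and {G}.
On input 0, block {E,H,J} splits into {H,J} and {E}.
Refine {B,M} on symbol 1: members go to different blocks, giving {B} and {M}.
On input 0, block {F,L} splits into {F} and {L}.
The partition is now stable with 10 blocks: {A,I} | {H,J} | {B} | {D,K} | {F} | {C} | {G} | {E} | {M} | {L}.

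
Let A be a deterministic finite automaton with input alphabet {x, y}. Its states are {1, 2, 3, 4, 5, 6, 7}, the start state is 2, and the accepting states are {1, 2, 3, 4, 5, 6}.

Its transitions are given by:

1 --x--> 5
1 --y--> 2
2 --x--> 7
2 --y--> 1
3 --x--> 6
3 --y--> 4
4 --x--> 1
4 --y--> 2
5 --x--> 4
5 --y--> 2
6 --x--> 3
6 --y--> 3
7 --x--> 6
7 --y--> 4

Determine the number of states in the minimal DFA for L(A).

Initial partition by acceptance: {1,2,3,4,5,6} | {7}.
Split {1,2,3,4,5,6} by δ(·,x) → {1,3,4,5,6} and {2}.
Split {1,3,4,5,6} by δ(·,y) → {1,4,5} and {3,6}.
Split {3,6} by δ(·,y) → {3} and {6}.
No further refinement is possible. Final partition (5 blocks): {1,4,5} | {7} | {2} | {3} | {6}.

5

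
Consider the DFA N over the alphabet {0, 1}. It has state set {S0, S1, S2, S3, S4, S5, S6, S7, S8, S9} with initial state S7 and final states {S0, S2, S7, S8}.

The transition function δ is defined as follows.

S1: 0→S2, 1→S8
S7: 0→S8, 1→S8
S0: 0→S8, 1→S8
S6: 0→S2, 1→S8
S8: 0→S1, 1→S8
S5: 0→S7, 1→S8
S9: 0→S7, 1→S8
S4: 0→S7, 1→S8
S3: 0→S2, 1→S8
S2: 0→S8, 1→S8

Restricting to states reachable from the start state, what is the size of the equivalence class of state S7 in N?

Reachable states from the start: {S1,S2,S7,S8}. Unreachable: {S0,S3,S4,S5,S6,S9} — drop them.
P0 = {S2,S7,S8} | {S1}.
Refine {S2,S7,S8} on symbol 0: members go to different blocks, giving {S2,S7} and {S8}.
The partition is now stable with 3 blocks: {S2,S7} | {S1} | {S8}.
State S7 belongs to the block {S2,S7}, which has 2 states.

2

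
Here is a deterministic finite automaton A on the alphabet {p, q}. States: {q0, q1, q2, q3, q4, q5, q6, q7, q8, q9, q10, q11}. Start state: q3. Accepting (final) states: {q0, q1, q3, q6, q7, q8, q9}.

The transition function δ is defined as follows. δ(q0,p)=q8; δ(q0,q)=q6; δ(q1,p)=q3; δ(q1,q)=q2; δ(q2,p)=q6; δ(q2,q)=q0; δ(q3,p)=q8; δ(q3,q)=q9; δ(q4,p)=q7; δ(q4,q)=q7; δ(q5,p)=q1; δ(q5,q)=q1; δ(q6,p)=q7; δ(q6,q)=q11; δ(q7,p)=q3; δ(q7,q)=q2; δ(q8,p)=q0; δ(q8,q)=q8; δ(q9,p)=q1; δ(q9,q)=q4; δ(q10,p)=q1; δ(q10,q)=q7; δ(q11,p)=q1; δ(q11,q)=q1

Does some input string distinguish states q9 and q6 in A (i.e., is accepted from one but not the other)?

First remove the unreachable states {q5,q10}; 10 states remain.
Start with accepting vs non-accepting: {q0,q1,q3,q6,q7,q8,q9} | {q2,q4,q11}.
On input q, block {q0,q1,q3,q6,q7,q8,q9} splits into {q1,q6,q7,q9} and {q0,q3,q8}.
Split {q1,q6,q7,q9} by δ(·,p) → {q1,q7} and {q6,q9}.
Split {q2,q4,q11} by δ(·,p) → {q4,q11} and {q2}.
Split {q0,q3,q8} by δ(·,q) → {q0,q3} and {q8}.
No further refinement is possible. Final partition (6 blocks): {q1,q7} | {q4,q11} | {q0,q3} | {q6,q9} | {q2} | {q8}.
q9 and q6 lie in the same block of the stable partition, so they are equivalent — no string distinguishes them.

No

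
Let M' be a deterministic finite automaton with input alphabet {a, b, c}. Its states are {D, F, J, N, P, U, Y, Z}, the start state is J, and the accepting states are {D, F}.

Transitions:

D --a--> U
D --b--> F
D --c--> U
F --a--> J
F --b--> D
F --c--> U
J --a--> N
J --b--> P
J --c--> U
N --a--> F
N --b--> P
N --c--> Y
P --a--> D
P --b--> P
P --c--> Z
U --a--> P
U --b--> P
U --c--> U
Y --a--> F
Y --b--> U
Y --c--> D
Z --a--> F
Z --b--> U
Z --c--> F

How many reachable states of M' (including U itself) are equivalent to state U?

2

All states are reachable from the start state.
Start with accepting vs non-accepting: {D,F} | {J,N,P,U,Y,Z}.
Split {J,N,P,U,Y,Z} by δ(·,a) → {N,P,Y,Z} and {J,U}.
On input b, block {N,P,Y,Z} splits into {Y,Z} and {N,P}.
No further refinement is possible. Final partition (4 blocks): {D,F} | {Y,Z} | {J,U} | {N,P}.
State U belongs to the block {J,U}, which has 2 states.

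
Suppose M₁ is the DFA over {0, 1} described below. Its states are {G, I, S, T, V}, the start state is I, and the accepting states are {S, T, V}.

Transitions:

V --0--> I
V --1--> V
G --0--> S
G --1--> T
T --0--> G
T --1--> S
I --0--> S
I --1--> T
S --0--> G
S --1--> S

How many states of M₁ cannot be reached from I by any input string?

No path from I leads to V; the other 4 states are all reachable.

1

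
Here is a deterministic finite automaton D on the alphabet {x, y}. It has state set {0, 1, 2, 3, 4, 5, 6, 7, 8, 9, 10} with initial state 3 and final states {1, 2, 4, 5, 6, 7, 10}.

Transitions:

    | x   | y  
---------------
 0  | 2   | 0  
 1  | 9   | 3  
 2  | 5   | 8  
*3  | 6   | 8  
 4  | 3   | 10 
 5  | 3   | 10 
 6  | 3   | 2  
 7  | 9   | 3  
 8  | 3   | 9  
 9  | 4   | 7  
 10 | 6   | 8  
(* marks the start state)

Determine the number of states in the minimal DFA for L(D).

6

Reachable states from the start: {2,3,4,5,6,7,8,9,10}. Unreachable: {0,1} — drop them.
Initial partition by acceptance: {2,4,5,6,7,10} | {3,8,9}.
On input x, block {2,4,5,6,7,10} splits into {4,5,6,7} and {2,10}.
Refine {4,5,6,7} on symbol y: members go to different blocks, giving {4,5,6} and {7}.
Split {3,8,9} by δ(·,x) → {3,9} and {8}.
Refine {3,9} on symbol y: members go to different blocks, giving {3} and {9}.
Stable partition: {4,5,6} | {3} | {2,10} | {7} | {8} | {9} — 6 equivalence classes.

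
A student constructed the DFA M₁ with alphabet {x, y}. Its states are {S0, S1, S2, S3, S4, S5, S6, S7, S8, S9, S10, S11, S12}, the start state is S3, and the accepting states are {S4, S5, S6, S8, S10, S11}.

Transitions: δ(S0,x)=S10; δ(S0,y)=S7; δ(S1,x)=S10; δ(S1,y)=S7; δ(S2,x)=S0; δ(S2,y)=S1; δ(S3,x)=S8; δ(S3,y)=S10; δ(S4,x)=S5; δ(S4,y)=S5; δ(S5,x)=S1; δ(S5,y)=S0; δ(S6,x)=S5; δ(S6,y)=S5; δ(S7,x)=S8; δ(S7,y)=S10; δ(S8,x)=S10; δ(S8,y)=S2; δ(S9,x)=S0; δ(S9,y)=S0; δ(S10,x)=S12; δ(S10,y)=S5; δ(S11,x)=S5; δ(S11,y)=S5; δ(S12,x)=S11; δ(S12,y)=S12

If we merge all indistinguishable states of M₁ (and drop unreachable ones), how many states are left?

First remove the unreachable states {S4,S6,S9}; 10 states remain.
Initial partition by acceptance: {S5,S8,S10,S11} | {S0,S1,S2,S3,S7,S12}.
Split {S5,S8,S10,S11} by δ(·,x) → {S5,S10} and {S8,S11}.
Split {S5,S10} by δ(·,y) → {S5} and {S10}.
Refine {S0,S1,S2,S3,S7,S12} on symbol x: members go to different blocks, giving {S3,S7,S12} and {S0,S1} and {S2}.
On input y, block {S3,S7,S12} splits into {S3,S7} and {S12}.
Refine {S8,S11} on symbol x: members go to different blocks, giving {S8} and {S11}.
No further refinement is possible. Final partition (8 blocks): {S5} | {S3,S7} | {S8} | {S10} | {S0,S1} | {S2} | {S12} | {S11}.

8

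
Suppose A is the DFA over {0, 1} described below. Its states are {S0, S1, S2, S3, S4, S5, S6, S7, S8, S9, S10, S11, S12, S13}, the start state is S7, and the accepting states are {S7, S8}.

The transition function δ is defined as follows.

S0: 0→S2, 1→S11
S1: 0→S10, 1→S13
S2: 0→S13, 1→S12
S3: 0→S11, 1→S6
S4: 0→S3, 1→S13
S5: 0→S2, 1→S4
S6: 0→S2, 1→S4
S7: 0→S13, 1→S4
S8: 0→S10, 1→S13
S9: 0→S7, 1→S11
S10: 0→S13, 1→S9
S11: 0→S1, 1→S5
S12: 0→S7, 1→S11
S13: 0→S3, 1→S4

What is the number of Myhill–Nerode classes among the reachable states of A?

7

States {S0,S8} cannot be reached from the start state, so discard them.
P0 = {S7} | {S1,S2,S3,S4,S5,S6,S9,S10,S11,S12,S13}.
Split {S1,S2,S3,S4,S5,S6,S9,S10,S11,S12,S13} by δ(·,0) → {S1,S2,S3,S4,S5,S6,S10,S11,S13} and {S9,S12}.
Split {S1,S2,S3,S4,S5,S6,S10,S11,S13} by δ(·,1) → {S1,S3,S4,S5,S6,S11,S13} and {S2,S10}.
Split {S1,S3,S4,S5,S6,S11,S13} by δ(·,0) → {S3,S4,S11,S13} and {S1,S5,S6}.
On input 0, block {S3,S4,S11,S13} splits into {S3,S4,S13} and {S11}.
Refine {S3,S4,S13} on symbol 0: members go to different blocks, giving {S4,S13} and {S3}.
The partition is now stable with 7 blocks: {S7} | {S4,S13} | {S9,S12} | {S2,S10} | {S1,S5,S6} | {S11} | {S3}.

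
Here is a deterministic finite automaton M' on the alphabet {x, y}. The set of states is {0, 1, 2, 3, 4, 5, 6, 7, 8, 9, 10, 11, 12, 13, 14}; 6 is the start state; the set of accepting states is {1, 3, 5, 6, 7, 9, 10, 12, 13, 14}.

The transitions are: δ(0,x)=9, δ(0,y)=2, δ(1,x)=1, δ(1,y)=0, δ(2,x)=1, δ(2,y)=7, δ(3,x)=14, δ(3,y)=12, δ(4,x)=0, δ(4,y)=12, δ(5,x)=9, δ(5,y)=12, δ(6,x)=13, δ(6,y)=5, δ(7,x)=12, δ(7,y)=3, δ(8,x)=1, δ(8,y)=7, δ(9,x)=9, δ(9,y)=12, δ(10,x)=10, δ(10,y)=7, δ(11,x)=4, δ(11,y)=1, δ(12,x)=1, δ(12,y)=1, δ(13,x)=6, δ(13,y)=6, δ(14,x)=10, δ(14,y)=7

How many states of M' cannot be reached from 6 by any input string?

3

BFS from 6 reaches {0, 1, 2, 3, 5, 6, 7, 9, 10, 12, 13, 14}; the 3 state(s) 4, 8, 11 are never visited.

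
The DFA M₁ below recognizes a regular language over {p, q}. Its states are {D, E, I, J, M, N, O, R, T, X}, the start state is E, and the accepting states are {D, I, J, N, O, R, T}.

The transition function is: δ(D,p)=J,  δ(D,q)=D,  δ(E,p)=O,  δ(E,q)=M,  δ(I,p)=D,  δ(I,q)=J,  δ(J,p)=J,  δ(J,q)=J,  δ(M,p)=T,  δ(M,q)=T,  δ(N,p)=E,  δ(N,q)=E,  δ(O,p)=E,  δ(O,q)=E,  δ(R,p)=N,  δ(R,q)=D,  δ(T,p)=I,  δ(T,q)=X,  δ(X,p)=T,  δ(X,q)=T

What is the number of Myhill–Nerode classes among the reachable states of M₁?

5

Reachable states from the start: {D,E,I,J,M,O,T,X}. Unreachable: {N,R} — drop them.
Initial partition by acceptance: {D,I,J,O,T} | {E,M,X}.
Split {D,I,J,O,T} by δ(·,p) → {D,I,J,T} and {O}.
Refine {D,I,J,T} on symbol q: members go to different blocks, giving {D,I,J} and {T}.
Refine {E,M,X} on symbol p: members go to different blocks, giving {M,X} and {E}.
No further refinement is possible. Final partition (5 blocks): {D,I,J} | {M,X} | {O} | {T} | {E}.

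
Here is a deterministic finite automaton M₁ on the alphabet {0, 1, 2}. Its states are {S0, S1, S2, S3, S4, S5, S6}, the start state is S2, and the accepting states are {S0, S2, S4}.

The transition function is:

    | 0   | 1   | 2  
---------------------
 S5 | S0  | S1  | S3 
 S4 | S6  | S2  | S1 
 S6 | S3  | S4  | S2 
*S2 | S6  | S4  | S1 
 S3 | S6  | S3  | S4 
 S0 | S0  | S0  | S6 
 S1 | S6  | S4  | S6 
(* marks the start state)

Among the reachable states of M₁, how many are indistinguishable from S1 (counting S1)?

1

Reachable states from the start: {S1,S2,S3,S4,S6}. Unreachable: {S0,S5} — drop them.
P0 = {S2,S4} | {S1,S3,S6}.
On input 1, block {S1,S3,S6} splits into {S1,S6} and {S3}.
On input 0, block {S1,S6} splits into {S1} and {S6}.
Stable partition: {S2,S4} | {S1} | {S3} | {S6} — 4 equivalence classes.
State S1 belongs to the block {S1}, which has 1 states.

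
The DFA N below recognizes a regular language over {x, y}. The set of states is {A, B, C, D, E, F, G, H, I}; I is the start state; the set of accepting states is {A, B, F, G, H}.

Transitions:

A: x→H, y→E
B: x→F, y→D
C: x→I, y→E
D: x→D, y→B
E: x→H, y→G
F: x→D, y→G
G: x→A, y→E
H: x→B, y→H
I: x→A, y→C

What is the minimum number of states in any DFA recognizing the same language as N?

9

Every state is reachable, so we keep all 9.
P0 = {A,B,F,G,H} | {C,D,E,I}.
On input x, block {A,B,F,G,H} splits into {A,B,G,H} and {F}.
On input x, block {A,B,G,H} splits into {A,G,H} and {B}.
Refine {A,G,H} on symbol x: members go to different blocks, giving {A,G} and {H}.
Refine {A,G} on symbol x: members go to different blocks, giving {A} and {G}.
Refine {C,D,E,I} on symbol x: members go to different blocks, giving {C,D} and {E} and {I}.
Split {C,D} by δ(·,x) → {C} and {D}.
Stable partition: {A} | {C} | {F} | {B} | {H} | {G} | {E} | {I} | {D} — 9 equivalence classes.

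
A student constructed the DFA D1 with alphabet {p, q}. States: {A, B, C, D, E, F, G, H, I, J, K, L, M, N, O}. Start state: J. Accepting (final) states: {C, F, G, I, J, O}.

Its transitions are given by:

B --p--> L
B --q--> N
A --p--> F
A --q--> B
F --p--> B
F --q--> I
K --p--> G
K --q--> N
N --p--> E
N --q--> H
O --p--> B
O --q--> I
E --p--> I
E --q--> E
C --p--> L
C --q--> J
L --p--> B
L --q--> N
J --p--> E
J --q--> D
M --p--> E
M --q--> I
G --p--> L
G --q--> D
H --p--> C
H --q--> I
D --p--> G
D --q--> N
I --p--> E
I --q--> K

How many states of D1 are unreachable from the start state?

Starting at J and following transitions, the reachable set is {B, C, D, E, G, H, I, J, K, L, N}. That leaves A, F, M, O unreachable — 4 in total.

4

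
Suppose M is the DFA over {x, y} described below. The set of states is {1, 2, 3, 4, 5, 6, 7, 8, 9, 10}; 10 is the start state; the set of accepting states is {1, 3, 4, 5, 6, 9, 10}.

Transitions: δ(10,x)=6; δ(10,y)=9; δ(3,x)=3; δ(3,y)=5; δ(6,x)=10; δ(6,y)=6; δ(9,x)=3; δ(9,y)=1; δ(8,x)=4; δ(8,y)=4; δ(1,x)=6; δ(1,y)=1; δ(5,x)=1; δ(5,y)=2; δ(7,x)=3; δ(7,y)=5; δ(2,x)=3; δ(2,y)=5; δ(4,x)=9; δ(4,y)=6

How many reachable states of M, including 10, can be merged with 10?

First remove the unreachable states {4,7,8}; 7 states remain.
P0 = {1,3,5,6,9,10} | {2}.
Refine {1,3,5,6,9,10} on symbol y: members go to different blocks, giving {1,3,6,9,10} and {5}.
Refine {1,3,6,9,10} on symbol y: members go to different blocks, giving {1,6,9,10} and {3}.
On input x, block {1,6,9,10} splits into {1,6,10} and {9}.
On input y, block {1,6,10} splits into {1,6} and {10}.
On input x, block {1,6} splits into {1} and {6}.
Stable partition: {1} | {2} | {5} | {3} | {9} | {10} | {6} — 7 equivalence classes.
State 10 belongs to the block {10}, which has 1 states.

1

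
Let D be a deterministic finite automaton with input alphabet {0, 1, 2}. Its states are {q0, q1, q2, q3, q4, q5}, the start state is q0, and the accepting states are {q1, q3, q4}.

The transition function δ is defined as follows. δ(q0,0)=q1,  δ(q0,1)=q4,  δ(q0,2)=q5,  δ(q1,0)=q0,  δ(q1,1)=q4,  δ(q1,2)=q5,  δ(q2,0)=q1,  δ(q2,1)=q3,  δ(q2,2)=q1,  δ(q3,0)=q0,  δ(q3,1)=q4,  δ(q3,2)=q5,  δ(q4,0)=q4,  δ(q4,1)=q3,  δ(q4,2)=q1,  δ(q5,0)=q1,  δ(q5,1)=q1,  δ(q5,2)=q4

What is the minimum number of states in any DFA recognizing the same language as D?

4

First remove the unreachable states {q2}; 5 states remain.
P0 = {q1,q3,q4} | {q0,q5}.
Split {q1,q3,q4} by δ(·,0) → {q1,q3} and {q4}.
Refine {q0,q5} on symbol 1: members go to different blocks, giving {q0} and {q5}.
Stable partition: {q1,q3} | {q0} | {q4} | {q5} — 4 equivalence classes.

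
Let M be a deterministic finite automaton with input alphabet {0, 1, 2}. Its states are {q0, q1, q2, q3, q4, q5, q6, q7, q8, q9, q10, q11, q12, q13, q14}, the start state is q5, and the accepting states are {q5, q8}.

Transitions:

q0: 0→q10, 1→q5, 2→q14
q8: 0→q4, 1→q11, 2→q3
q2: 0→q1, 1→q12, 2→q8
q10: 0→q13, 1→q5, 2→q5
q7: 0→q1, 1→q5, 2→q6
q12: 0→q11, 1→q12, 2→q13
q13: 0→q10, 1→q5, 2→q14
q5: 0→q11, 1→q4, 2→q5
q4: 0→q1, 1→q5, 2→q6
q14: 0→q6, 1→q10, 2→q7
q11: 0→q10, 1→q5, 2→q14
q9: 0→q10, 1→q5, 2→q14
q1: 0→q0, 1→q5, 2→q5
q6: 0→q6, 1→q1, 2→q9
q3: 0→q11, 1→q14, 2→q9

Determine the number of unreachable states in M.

No path from q5 leads to q2, q3, q8, q12; the other 11 states are all reachable.

4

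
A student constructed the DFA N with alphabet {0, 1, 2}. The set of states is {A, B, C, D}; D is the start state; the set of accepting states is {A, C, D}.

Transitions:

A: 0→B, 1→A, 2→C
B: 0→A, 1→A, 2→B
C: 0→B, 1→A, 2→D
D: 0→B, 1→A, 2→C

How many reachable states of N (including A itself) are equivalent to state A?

Start with accepting vs non-accepting: {A,C,D} | {B}.
The partition is now stable with 2 blocks: {A,C,D} | {B}.
State A belongs to the block {A,C,D}, which has 3 states.

3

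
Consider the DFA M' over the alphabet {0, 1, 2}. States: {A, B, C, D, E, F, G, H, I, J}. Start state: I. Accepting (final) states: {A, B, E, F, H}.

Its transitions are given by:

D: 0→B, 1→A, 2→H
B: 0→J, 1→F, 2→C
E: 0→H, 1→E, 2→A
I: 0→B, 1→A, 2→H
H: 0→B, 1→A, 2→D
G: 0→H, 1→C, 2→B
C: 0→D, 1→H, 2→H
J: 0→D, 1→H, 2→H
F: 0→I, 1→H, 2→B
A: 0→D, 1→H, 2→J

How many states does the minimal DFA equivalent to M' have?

States {E,G} cannot be reached from the start state, so discard them.
Initial partition by acceptance: {A,B,F,H} | {C,D,I,J}.
On input 0, block {A,B,F,H} splits into {A,B,F} and {H}.
Refine {A,B,F} on symbol 1: members go to different blocks, giving {A,F} and {B}.
Split {A,F} by δ(·,2) → {A} and {F}.
On input 0, block {C,D,I,J} splits into {C,J} and {D,I}.
No further refinement is possible. Final partition (6 blocks): {A} | {C,J} | {H} | {B} | {F} | {D,I}.

6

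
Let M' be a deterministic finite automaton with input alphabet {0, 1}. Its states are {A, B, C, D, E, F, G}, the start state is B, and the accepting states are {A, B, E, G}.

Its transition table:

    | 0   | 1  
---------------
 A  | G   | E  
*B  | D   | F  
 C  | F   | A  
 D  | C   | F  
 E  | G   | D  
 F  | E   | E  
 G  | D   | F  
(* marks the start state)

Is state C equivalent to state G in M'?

Every state is reachable, so we keep all 7.
Start with accepting vs non-accepting: {A,B,E,G} | {C,D,F}.
On input 0, block {A,B,E,G} splits into {A,E} and {B,G}.
On input 1, block {A,E} splits into {A} and {E}.
Split {C,D,F} by δ(·,0) → {C,D} and {F}.
On input 0, block {C,D} splits into {C} and {D}.
No further refinement is possible. Final partition (6 blocks): {A} | {C} | {B,G} | {E} | {F} | {D}.
C and G end up in different blocks, so they are distinguishable. For instance, the string 'ε' is accepted from only G.

No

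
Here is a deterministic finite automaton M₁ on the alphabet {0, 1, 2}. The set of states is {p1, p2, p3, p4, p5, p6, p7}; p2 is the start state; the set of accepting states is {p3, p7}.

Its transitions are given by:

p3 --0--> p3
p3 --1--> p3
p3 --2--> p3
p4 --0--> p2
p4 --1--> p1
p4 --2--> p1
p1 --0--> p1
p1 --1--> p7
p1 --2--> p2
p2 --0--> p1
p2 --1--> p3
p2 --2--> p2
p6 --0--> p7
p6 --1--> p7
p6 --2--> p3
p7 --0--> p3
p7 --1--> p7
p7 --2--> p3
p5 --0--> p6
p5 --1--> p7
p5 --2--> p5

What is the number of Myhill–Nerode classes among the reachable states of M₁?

Reachable states from the start: {p1,p2,p3,p7}. Unreachable: {p4,p5,p6} — drop them.
P0 = {p3,p7} | {p1,p2}.
No further refinement is possible. Final partition (2 blocks): {p3,p7} | {p1,p2}.

2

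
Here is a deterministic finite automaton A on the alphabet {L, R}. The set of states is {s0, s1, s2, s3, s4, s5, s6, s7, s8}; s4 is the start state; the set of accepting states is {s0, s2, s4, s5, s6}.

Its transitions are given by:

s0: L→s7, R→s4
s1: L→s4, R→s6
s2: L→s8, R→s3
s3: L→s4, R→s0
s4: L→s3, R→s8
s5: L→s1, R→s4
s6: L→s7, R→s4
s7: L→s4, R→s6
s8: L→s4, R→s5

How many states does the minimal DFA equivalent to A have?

3

Reachable states from the start: {s0,s1,s3,s4,s5,s6,s7,s8}. Unreachable: {s2} — drop them.
P0 = {s0,s4,s5,s6} | {s1,s3,s7,s8}.
On input R, block {s0,s4,s5,s6} splits into {s0,s5,s6} and {s4}.
No further refinement is possible. Final partition (3 blocks): {s0,s5,s6} | {s1,s3,s7,s8} | {s4}.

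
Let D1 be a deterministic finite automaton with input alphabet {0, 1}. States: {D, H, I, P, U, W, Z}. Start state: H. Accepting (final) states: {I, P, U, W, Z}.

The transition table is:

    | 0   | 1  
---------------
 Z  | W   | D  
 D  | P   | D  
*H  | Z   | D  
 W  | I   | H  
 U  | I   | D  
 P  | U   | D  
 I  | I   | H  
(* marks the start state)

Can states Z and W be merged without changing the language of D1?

P0 = {I,P,U,W,Z} | {D,H}.
Stable partition: {I,P,U,W,Z} | {D,H} — 2 equivalence classes.
Z and W lie in the same block of the stable partition, so they are equivalent — no string distinguishes them.

Yes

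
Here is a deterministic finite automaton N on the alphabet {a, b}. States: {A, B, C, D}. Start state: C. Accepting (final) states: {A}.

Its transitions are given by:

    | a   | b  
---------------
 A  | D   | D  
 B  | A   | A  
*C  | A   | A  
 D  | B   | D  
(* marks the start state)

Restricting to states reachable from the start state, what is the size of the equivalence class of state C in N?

Start with accepting vs non-accepting: {A} | {B,C,D}.
Refine {B,C,D} on symbol a: members go to different blocks, giving {B,C} and {D}.
No further refinement is possible. Final partition (3 blocks): {A} | {B,C} | {D}.
State C belongs to the block {B,C}, which has 2 states.

2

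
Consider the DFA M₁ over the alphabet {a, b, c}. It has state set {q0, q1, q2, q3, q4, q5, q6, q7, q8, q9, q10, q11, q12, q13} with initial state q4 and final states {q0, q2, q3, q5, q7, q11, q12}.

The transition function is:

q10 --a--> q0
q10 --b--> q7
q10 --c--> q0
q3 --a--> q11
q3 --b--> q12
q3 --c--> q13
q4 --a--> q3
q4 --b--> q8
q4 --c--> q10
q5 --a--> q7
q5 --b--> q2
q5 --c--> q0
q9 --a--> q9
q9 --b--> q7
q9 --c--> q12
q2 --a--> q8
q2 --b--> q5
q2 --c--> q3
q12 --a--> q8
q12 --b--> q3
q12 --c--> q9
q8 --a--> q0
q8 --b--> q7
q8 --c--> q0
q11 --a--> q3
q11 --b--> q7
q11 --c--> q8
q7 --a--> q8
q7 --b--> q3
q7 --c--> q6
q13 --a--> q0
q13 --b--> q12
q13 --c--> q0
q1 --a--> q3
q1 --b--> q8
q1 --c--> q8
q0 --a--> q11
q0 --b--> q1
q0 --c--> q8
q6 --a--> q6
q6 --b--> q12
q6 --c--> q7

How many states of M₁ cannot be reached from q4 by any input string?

2

BFS from q4 reaches {q0, q1, q3, q4, q6, q7, q8, q9, q10, q11, q12, q13}; the 2 state(s) q2, q5 are never visited.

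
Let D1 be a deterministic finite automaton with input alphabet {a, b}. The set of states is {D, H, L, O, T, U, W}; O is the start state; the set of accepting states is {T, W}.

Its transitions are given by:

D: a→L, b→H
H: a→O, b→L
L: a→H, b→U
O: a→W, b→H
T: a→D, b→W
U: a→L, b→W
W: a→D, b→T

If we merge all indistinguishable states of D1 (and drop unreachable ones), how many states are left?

All states are reachable from the start state.
Start with accepting vs non-accepting: {T,W} | {D,H,L,O,U}.
Refine {D,H,L,O,U} on symbol a: members go to different blocks, giving {D,H,L,U} and {O}.
Split {D,H,L,U} by δ(·,a) → {D,L,U} and {H}.
Refine {D,L,U} on symbol a: members go to different blocks, giving {D,U} and {L}.
On input b, block {D,U} splits into {D} and {U}.
No further refinement is possible. Final partition (6 blocks): {T,W} | {D} | {O} | {H} | {L} | {U}.

6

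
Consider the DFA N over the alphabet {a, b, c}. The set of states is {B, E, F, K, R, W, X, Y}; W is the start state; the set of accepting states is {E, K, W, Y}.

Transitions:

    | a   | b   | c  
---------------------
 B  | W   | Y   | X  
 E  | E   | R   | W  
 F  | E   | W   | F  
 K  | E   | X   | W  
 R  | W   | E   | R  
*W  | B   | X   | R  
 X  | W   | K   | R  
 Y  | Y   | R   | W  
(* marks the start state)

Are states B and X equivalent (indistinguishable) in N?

First remove the unreachable states {F}; 7 states remain.
Initial partition by acceptance: {E,K,W,Y} | {B,R,X}.
Split {E,K,W,Y} by δ(·,a) → {E,K,Y} and {W}.
No further refinement is possible. Final partition (3 blocks): {E,K,Y} | {B,R,X} | {W}.
B and X lie in the same block of the stable partition, so they are equivalent — no string distinguishes them.

Yes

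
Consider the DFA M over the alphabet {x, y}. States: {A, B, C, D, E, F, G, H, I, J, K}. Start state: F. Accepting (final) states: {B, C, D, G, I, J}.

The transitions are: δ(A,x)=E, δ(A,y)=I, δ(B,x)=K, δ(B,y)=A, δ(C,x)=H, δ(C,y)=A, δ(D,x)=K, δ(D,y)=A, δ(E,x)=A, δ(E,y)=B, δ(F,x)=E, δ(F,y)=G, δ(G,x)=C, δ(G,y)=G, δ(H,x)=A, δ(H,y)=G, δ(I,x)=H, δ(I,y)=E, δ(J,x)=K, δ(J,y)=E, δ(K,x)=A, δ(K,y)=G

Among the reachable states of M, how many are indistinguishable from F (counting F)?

First remove the unreachable states {D,J}; 9 states remain.
Initial partition by acceptance: {B,C,G,I} | {A,E,F,H,K}.
Refine {B,C,G,I} on symbol x: members go to different blocks, giving {B,C,I} and {G}.
Refine {A,E,F,H,K} on symbol y: members go to different blocks, giving {F,H,K} and {A,E}.
Stable partition: {B,C,I} | {F,H,K} | {G} | {A,E} — 4 equivalence classes.
State F belongs to the block {F,H,K}, which has 3 states.

3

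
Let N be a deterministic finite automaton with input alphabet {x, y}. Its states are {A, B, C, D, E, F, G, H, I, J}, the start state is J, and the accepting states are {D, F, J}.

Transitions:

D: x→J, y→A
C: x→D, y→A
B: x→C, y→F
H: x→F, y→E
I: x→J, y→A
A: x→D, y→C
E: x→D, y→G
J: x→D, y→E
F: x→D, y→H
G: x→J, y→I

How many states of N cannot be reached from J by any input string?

No path from J leads to B, F, H; the other 7 states are all reachable.

3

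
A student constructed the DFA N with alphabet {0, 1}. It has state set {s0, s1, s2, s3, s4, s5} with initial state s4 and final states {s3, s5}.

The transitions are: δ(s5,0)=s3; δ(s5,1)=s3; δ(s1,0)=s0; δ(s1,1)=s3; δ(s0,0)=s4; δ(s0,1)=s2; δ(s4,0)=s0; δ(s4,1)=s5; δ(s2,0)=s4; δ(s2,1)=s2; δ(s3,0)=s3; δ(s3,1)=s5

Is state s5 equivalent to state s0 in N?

No

Reachable states from the start: {s0,s2,s3,s4,s5}. Unreachable: {s1} — drop them.
Start with accepting vs non-accepting: {s3,s5} | {s0,s2,s4}.
Split {s0,s2,s4} by δ(·,1) → {s0,s2} and {s4}.
The partition is now stable with 3 blocks: {s3,s5} | {s0,s2} | {s4}.
s5 and s0 end up in different blocks, so they are distinguishable. For instance, the string 'ε' is accepted from only s5.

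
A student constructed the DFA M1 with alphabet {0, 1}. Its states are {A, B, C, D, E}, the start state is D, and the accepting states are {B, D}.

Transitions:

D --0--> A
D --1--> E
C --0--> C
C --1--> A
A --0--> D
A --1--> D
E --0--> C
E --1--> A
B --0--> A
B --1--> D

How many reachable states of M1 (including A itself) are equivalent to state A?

States {B} cannot be reached from the start state, so discard them.
P0 = {D} | {A,C,E}.
Split {A,C,E} by δ(·,0) → {C,E} and {A}.
Stable partition: {D} | {C,E} | {A} — 3 equivalence classes.
The equivalence class containing A is {A}, of size 1.

1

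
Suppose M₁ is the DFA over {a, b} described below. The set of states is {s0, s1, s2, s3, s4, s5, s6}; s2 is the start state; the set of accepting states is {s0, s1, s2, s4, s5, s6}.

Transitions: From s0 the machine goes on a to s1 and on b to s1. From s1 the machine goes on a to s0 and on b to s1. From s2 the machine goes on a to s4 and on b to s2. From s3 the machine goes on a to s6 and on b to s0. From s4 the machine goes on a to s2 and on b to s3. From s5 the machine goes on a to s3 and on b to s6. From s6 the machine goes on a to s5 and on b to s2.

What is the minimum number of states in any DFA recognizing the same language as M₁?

Start with accepting vs non-accepting: {s0,s1,s2,s4,s5,s6} | {s3}.
On input a, block {s0,s1,s2,s4,s5,s6} splits into {s0,s1,s2,s4,s6} and {s5}.
Split {s0,s1,s2,s4,s6} by δ(·,a) → {s0,s1,s2,s4} and {s6}.
Split {s0,s1,s2,s4} by δ(·,b) → {s0,s1,s2} and {s4}.
Refine {s0,s1,s2} on symbol a: members go to different blocks, giving {s0,s1} and {s2}.
No further refinement is possible. Final partition (6 blocks): {s0,s1} | {s3} | {s5} | {s6} | {s4} | {s2}.

6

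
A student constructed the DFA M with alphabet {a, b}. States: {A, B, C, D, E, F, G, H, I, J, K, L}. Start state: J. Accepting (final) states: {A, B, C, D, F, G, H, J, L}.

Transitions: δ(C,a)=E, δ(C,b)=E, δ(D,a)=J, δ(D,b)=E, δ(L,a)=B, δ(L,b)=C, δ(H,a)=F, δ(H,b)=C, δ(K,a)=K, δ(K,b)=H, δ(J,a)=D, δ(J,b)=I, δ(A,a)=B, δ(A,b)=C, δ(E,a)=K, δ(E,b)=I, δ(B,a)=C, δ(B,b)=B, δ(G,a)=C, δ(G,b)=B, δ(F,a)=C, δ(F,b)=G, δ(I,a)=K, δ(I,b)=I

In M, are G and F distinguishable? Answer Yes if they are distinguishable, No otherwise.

Reachable states from the start: {B,C,D,E,F,G,H,I,J,K}. Unreachable: {A,L} — drop them.
P0 = {B,C,D,F,G,H,J} | {E,I,K}.
On input a, block {B,C,D,F,G,H,J} splits into {B,D,F,G,H,J} and {C}.
Refine {B,D,F,G,H,J} on symbol a: members go to different blocks, giving {B,F,G} and {D,H,J}.
Split {E,I,K} by δ(·,b) → {E,I} and {K}.
On input a, block {D,H,J} splits into {D,J} and {H}.
The partition is now stable with 6 blocks: {B,F,G} | {E,I} | {C} | {D,J} | {K} | {H}.
G and F lie in the same block of the stable partition, so they are equivalent — no string distinguishes them.

No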